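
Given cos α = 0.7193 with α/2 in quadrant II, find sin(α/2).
sin(α/2) = ±√((1 - cos α)/2); positive since α/2 ∈ QII, so sin(α/2) = 0.3746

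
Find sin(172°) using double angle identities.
sin(172°) = 2 sin 86° cos 86° = 0.1392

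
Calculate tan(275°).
tan(275°) = -11.43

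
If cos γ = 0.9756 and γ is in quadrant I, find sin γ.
sin γ = 0.2196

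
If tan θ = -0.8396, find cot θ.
cot θ = 1/tan θ = -1.191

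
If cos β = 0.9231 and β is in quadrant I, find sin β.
sin β = 0.3846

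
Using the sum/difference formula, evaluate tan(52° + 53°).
tan(52° + 53°) = (tan 52° + tan 53°)/(1 - tan 52° tan 53°) = -(2+√3)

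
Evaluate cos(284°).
cos(284°) = 0.2419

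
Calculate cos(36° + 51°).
cos(36° + 51°) = cos 36° cos 51° - sin 36° sin 51° = 0.05234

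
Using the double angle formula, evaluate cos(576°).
cos(576°) = 1 - 2sin²288° = -0.809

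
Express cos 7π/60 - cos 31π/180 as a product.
cos 7π/60 - cos 31π/180 = -2 sin(13π/90) sin(-π/36)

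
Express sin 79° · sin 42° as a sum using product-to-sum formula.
sin 79° sin 42° = (1/2)[cos(79°-42°) - cos(79°+42°)]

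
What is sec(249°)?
sec(249°) = -2.79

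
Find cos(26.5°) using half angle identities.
cos(26.5°) = √((1 + cos 53°)/2) = 0.8949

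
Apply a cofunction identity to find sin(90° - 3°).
sin(90° - 3°) = cos(3°) = 0.9986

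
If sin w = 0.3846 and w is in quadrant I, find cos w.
cos w = 0.9231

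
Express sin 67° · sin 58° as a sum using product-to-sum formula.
sin 67° sin 58° = (1/2)[cos(67°-58°) - cos(67°+58°)]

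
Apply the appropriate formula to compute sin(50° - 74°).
sin(50° - 74°) = sin 50° cos 74° - cos 50° sin 74° = -0.4067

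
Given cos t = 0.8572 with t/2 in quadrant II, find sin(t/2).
sin(t/2) = ±√((1 - cos t)/2); positive since t/2 ∈ QII, so sin(t/2) = 0.2672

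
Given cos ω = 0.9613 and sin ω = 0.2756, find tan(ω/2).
tan(ω/2) = sin ω / (1 + cos ω) = 0.1405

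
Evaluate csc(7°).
csc(7°) = 8.206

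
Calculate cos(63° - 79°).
cos(63° - 79°) = cos 63° cos 79° + sin 63° sin 79° = 0.9613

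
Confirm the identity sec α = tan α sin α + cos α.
RHS = sin²α/cos α + cos α = (sin²α + cos²α)/cos α = 1/cos α = sec α = LHS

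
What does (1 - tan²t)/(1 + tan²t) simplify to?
(1 - tan²t)/(1 + tan²t) = cos(2t) (using Double angle)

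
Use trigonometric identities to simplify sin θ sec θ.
sin θ sec θ = tan θ (using Reciprocal + quotient)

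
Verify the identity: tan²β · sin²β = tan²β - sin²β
RHS = sin²β/cos²β - sin²β = sin²β(1/cos²β - 1) = sin²β · (1 - cos²β)/cos²β = sin²β · sin²β/cos²β = sin²β · tan²β = LHS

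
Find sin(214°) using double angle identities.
sin(214°) = 2 sin 107° cos 107° = -0.5592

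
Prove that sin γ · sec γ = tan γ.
LHS = sin γ · (1/cos γ) = sin γ/cos γ = tan γ = RHS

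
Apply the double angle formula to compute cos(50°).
cos(50°) = cos²25° - sin²25° = 0.6428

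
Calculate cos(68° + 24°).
cos(68° + 24°) = cos 68° cos 24° - sin 68° sin 24° = -0.0349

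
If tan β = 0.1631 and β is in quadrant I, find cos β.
cos β = 0.987 (using tan²β + 1 = sec²β)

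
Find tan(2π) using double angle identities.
tan(2π) = 2 tan π / (1 - tan²π) = 0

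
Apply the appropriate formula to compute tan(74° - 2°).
tan(74° - 2°) = (tan 74° - tan 2°)/(1 + tan 74° tan 2°) = 3.078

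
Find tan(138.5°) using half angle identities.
tan(138.5°) = sin 277° / (1 + cos 277°) = -0.8847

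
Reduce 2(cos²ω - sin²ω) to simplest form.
2(cos²ω - sin²ω) = 2(cos(2ω)) (using Double angle)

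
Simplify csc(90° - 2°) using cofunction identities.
csc(90° - 2°) = sec(2°)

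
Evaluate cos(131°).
cos(131°) = -0.6561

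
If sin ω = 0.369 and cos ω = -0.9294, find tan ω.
tan ω = sin ω / cos ω = -0.397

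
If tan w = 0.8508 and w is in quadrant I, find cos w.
cos w = 0.7616 (using tan²w + 1 = sec²w)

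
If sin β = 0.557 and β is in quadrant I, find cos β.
cos β = 0.8305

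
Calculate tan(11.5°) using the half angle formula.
tan(11.5°) = sin 23° / (1 + cos 23°) = 0.2035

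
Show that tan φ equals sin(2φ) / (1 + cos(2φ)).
RHS = 2 sin φ cos φ / (2cos²φ) = sin φ/cos φ = tan φ = LHS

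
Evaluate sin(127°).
sin(127°) = 0.7986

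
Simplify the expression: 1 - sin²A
1 - sin²A = cos²A (using Pythagorean identity)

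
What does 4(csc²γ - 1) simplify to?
4(csc²γ - 1) = 4(cot²γ) (using Pythagorean identity)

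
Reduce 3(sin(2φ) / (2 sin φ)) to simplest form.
3(sin(2φ) / (2 sin φ)) = 3(cos φ) (using Double angle)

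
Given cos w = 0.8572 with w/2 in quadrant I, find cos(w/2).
cos(w/2) = ±√((1 + cos w)/2); positive since w/2 ∈ QI, so cos(w/2) = 0.9636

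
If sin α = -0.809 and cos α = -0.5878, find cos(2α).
cos(2α) = cos²α - sin²α = -0.309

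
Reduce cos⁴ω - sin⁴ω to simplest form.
cos⁴ω - sin⁴ω = cos(2ω) (using Factoring + double angle)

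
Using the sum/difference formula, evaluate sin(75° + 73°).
sin(75° + 73°) = sin 75° cos 73° + cos 75° sin 73° = 0.5299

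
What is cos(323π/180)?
cos(323π/180) = 0.7986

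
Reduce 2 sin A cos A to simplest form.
2 sin A cos A = sin(2A) (using Double angle)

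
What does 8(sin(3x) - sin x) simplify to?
8(sin(3x) - sin x) = 8(2 cos(2x) sin x) (using Sum-to-product)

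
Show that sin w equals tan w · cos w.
RHS = (sin w/cos w) · cos w = sin w = LHS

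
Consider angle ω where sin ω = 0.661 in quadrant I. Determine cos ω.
cos ω = √(1 - sin²ω) = 0.7504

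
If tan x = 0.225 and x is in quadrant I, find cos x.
cos x = 0.9756 (using tan²x + 1 = sec²x)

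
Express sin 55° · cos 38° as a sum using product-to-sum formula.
sin 55° cos 38° = (1/2)[sin(55°+38°) + sin(55°-38°)]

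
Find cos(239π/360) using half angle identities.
cos(239π/360) = -√((1 + cos 239π/180)/2) = -0.4924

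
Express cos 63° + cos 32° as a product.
cos 63° + cos 32° = 2 cos(47.5°) cos(15.5°)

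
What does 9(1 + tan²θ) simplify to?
9(1 + tan²θ) = 9(sec²θ) (using Pythagorean identity)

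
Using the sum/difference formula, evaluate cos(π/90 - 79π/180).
cos(π/90 - 79π/180) = cos π/90 cos 79π/180 + sin π/90 sin 79π/180 = 0.225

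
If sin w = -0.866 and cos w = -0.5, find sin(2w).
sin(2w) = 2 sin w cos w = 0.866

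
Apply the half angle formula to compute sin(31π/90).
sin(31π/90) = √((1 - cos 31π/45)/2) = 0.8829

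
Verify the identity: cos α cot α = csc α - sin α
RHS = 1/sin α - sin α = (1 - sin²α)/sin α = cos²α/sin α = cos α · (cos α/sin α) = cos α cot α = LHS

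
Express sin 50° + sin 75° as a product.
sin 50° + sin 75° = 2 sin(62.5°) cos(-12.5°)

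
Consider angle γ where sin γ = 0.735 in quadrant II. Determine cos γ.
cos γ = ±√(1 - sin²γ) = -0.6781 (negative in QII)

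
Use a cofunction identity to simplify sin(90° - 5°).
sin(90° - 5°) = cos(5°)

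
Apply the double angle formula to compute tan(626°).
tan(626°) = 2 tan 313° / (1 - tan²313°) = 14.3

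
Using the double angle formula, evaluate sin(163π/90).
sin(163π/90) = 2 sin 163π/180 cos 163π/180 = -0.5592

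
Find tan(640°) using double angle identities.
tan(640°) = 2 tan 320° / (1 - tan²320°) = -5.671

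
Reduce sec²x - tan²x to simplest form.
sec²x - tan²x = 1 (using Pythagorean identity)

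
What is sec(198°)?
sec(198°) = -1.051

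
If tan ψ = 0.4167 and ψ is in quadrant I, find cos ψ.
cos ψ = 0.9231 (using tan²ψ + 1 = sec²ψ)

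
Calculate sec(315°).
sec(315°) = √2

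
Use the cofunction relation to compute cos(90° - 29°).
cos(90° - 29°) = sin(29°) = 0.4848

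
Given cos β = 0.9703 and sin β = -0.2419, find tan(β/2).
tan(β/2) = sin β / (1 + cos β) = -0.1228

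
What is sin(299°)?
sin(299°) = -0.8746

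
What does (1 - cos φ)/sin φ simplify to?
(1 - cos φ)/sin φ = tan(φ/2) (using Half angle)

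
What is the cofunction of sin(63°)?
sin(63°) = cos(90° - 63°) = cos(27°)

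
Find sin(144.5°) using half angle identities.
sin(144.5°) = √((1 - cos 289°)/2) = 0.5807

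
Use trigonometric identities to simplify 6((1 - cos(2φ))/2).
6((1 - cos(2φ))/2) = 6(sin²φ) (using Power reduction)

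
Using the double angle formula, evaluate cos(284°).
cos(284°) = 2cos²142° - 1 = 0.2419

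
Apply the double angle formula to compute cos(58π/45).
cos(58π/45) = cos²29π/45 - sin²29π/45 = -0.6157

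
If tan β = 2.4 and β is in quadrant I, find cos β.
cos β = 0.3846 (using tan²β + 1 = sec²β)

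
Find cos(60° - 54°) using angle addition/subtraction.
cos(60° - 54°) = cos 60° cos 54° + sin 60° sin 54° = 0.9945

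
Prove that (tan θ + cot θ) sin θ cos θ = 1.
LHS = (sin θ/cos θ + cos θ/sin θ) sin θ cos θ = ((sin²θ + cos²θ)/(sin θ cos θ)) · sin θ cos θ = sin²θ + cos²θ = 1 = RHS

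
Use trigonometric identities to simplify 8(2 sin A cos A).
8(2 sin A cos A) = 8(sin(2A)) (using Double angle)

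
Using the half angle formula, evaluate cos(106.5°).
cos(106.5°) = -√((1 + cos 213°)/2) = -0.284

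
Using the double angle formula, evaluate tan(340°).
tan(340°) = 2 tan 170° / (1 - tan²170°) = -0.364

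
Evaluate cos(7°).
cos(7°) = 0.9925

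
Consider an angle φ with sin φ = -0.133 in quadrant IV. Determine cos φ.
cos φ = √(1 - sin²φ) = 0.9911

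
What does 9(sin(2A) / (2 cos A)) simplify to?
9(sin(2A) / (2 cos A)) = 9(sin A) (using Double angle)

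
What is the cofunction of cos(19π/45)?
cos(19π/45) = sin(π/2 - 19π/45) = sin(7π/90)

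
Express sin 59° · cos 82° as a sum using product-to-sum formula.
sin 59° cos 82° = (1/2)[sin(59°+82°) + sin(59°-82°)]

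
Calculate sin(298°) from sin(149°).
sin(298°) = 2 sin 149° cos 149° = -0.8829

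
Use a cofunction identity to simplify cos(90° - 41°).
cos(90° - 41°) = sin(41°)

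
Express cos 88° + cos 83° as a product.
cos 88° + cos 83° = 2 cos(85.5°) cos(2.5°)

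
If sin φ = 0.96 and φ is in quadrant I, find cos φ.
cos φ = 0.28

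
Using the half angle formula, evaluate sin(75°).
sin(75°) = √((1 - cos 150°)/2) = (√6+√2)/4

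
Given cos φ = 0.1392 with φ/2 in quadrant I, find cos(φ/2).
cos(φ/2) = ±√((1 + cos φ)/2); positive since φ/2 ∈ QI, so cos(φ/2) = 0.7547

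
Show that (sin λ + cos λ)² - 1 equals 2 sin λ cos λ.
LHS = sin²λ + 2 sin λ cos λ + cos²λ - 1 = (sin²λ + cos²λ) + 2 sin λ cos λ - 1 = 1 + 2 sin λ cos λ - 1 = 2 sin λ cos λ = RHS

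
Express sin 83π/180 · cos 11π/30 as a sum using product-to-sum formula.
sin 83π/180 cos 11π/30 = (1/2)[sin(83π/180+11π/30) + sin(83π/180-11π/30)]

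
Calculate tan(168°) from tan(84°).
tan(168°) = 2 tan 84° / (1 - tan²84°) = -0.2126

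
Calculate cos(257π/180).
cos(257π/180) = -0.225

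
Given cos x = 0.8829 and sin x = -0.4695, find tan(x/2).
tan(x/2) = sin x / (1 + cos x) = -0.2493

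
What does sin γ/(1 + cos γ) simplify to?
sin γ/(1 + cos γ) = tan(γ/2) (using Half angle)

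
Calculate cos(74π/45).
cos(74π/45) = 0.4384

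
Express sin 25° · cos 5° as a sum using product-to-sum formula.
sin 25° cos 5° = (1/2)[sin(25°+5°) + sin(25°-5°)]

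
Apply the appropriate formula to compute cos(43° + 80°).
cos(43° + 80°) = cos 43° cos 80° - sin 43° sin 80° = -0.5446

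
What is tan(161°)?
tan(161°) = -0.3443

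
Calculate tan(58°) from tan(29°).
tan(58°) = 2 tan 29° / (1 - tan²29°) = 1.6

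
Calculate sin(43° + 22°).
sin(43° + 22°) = sin 43° cos 22° + cos 43° sin 22° = 0.9063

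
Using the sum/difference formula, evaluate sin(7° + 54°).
sin(7° + 54°) = sin 7° cos 54° + cos 7° sin 54° = 0.8746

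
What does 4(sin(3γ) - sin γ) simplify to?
4(sin(3γ) - sin γ) = 4(2 cos(2γ) sin γ) (using Sum-to-product)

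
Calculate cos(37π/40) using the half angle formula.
cos(37π/40) = -√((1 + cos 37π/20)/2) = -0.9724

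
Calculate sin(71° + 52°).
sin(71° + 52°) = sin 71° cos 52° + cos 71° sin 52° = 0.8387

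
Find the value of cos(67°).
cos(67°) = 0.3907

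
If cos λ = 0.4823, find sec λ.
sec λ = 1/cos λ = 2.073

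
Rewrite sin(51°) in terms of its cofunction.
sin(51°) = cos(90° - 51°) = cos(39°)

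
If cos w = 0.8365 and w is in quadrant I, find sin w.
sin w = 0.548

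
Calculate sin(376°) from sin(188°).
sin(376°) = 2 sin 188° cos 188° = 0.2756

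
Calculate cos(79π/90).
cos(79π/90) = -0.9272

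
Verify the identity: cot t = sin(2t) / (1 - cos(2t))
RHS = 2 sin t cos t / (2sin²t) = cos t/sin t = cot t = LHS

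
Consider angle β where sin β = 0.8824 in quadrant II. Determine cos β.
cos β = ±√(1 - sin²β) = -0.4705 (negative in QII)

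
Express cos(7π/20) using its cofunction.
cos(7π/20) = sin(π/2 - 7π/20) = sin(3π/20)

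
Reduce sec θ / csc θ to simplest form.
sec θ / csc θ = tan θ (using Reciprocal identities)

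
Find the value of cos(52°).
cos(52°) = 0.6157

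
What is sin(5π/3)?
sin(5π/3) = -√3/2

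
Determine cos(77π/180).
cos(77π/180) = 0.225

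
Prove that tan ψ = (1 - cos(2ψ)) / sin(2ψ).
RHS = 2sin²ψ / (2 sin ψ cos ψ) = sin ψ/cos ψ = tan ψ = LHS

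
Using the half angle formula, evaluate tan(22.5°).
tan(22.5°) = sin 45° / (1 + cos 45°) = √2-1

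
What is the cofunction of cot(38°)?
cot(38°) = tan(90° - 38°) = tan(52°)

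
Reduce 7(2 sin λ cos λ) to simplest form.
7(2 sin λ cos λ) = 7(sin(2λ)) (using Double angle)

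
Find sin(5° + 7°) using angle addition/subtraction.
sin(5° + 7°) = sin 5° cos 7° + cos 5° sin 7° = 0.2079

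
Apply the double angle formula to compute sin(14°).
sin(14°) = 2 sin 7° cos 7° = 0.2419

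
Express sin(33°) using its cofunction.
sin(33°) = cos(90° - 33°) = cos(57°)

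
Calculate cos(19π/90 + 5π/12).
cos(19π/90 + 5π/12) = cos 19π/90 cos 5π/12 - sin 19π/90 sin 5π/12 = -0.3907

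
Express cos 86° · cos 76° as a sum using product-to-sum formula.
cos 86° cos 76° = (1/2)[cos(86°-76°) + cos(86°+76°)]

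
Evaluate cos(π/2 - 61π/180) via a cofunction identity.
cos(π/2 - 61π/180) = sin(61π/180) = 0.8746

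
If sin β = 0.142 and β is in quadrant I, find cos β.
cos β = 0.9899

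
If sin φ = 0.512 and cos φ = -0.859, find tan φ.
tan φ = sin φ / cos φ = -0.596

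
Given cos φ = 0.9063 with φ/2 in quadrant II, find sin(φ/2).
sin(φ/2) = ±√((1 - cos φ)/2); positive since φ/2 ∈ QII, so sin(φ/2) = 0.2164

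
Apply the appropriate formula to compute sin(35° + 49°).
sin(35° + 49°) = sin 35° cos 49° + cos 35° sin 49° = 0.9945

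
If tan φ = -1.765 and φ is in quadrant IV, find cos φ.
cos φ = 0.493 (using tan²φ + 1 = sec²φ)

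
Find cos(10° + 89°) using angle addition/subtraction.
cos(10° + 89°) = cos 10° cos 89° - sin 10° sin 89° = -0.1564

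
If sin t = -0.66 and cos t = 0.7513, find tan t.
tan t = sin t / cos t = -0.8785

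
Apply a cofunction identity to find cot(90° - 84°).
cot(90° - 84°) = tan(84°) = 9.514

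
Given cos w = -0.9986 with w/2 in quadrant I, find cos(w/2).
cos(w/2) = ±√((1 + cos w)/2); positive since w/2 ∈ QI, so cos(w/2) = 0.02646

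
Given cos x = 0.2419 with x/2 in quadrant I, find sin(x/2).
sin(x/2) = ±√((1 - cos x)/2); positive since x/2 ∈ QI, so sin(x/2) = 0.6157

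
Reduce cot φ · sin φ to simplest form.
cot φ · sin φ = cos φ (using Quotient identity)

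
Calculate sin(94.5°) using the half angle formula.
sin(94.5°) = √((1 - cos 189°)/2) = 0.9969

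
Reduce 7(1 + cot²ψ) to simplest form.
7(1 + cot²ψ) = 7(csc²ψ) (using Pythagorean identity)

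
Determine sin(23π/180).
sin(23π/180) = 0.3907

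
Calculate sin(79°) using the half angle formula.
sin(79°) = √((1 - cos 158°)/2) = 0.9816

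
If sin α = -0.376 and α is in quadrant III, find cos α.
cos α = -0.9266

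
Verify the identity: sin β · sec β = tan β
LHS = sin β · (1/cos β) = sin β/cos β = tan β = RHS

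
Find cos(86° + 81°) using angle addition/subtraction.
cos(86° + 81°) = cos 86° cos 81° - sin 86° sin 81° = -0.9744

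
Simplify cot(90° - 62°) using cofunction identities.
cot(90° - 62°) = tan(62°)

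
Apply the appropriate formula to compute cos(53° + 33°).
cos(53° + 33°) = cos 53° cos 33° - sin 53° sin 33° = 0.06976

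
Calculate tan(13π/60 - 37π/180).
tan(13π/60 - 37π/180) = (tan 13π/60 - tan 37π/180)/(1 + tan 13π/60 tan 37π/180) = 0.03492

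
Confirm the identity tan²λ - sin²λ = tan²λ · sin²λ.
LHS = sin²λ/cos²λ - sin²λ = sin²λ(1/cos²λ - 1) = sin²λ · (1 - cos²λ)/cos²λ = sin²λ · sin²λ/cos²λ = sin²λ · tan²λ = RHS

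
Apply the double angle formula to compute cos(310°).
cos(310°) = cos²155° - sin²155° = 0.6428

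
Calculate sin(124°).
sin(124°) = 0.829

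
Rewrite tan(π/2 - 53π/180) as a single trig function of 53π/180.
tan(π/2 - 53π/180) = cot(53π/180)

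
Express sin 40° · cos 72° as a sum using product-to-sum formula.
sin 40° cos 72° = (1/2)[sin(40°+72°) + sin(40°-72°)]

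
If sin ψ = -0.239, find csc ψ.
csc ψ = 1/sin ψ = -4.184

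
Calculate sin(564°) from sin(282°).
sin(564°) = 2 sin 282° cos 282° = -0.4067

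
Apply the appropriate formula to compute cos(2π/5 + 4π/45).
cos(2π/5 + 4π/45) = cos 2π/5 cos 4π/45 - sin 2π/5 sin 4π/45 = 0.0349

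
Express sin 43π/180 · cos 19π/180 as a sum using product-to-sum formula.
sin 43π/180 cos 19π/180 = (1/2)[sin(43π/180+19π/180) + sin(43π/180-19π/180)]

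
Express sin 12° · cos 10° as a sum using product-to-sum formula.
sin 12° cos 10° = (1/2)[sin(12°+10°) + sin(12°-10°)]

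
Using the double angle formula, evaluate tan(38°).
tan(38°) = 2 tan 19° / (1 - tan²19°) = 0.7813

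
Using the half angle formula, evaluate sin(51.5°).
sin(51.5°) = √((1 - cos 103°)/2) = 0.7826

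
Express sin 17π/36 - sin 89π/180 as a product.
sin 17π/36 - sin 89π/180 = 2 cos(29π/60) sin(-π/90)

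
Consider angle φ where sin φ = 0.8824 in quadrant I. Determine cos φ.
cos φ = √(1 - sin²φ) = 0.4705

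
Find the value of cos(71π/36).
cos(71π/36) = 0.9962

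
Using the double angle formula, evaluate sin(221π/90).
sin(221π/90) = 2 sin 221π/180 cos 221π/180 = 0.9903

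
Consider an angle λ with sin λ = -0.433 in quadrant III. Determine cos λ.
cos λ = ±√(1 - sin²λ) = -0.9014 (negative in QIII)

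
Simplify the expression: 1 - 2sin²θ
1 - 2sin²θ = cos(2θ) (using Double angle)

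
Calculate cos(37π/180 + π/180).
cos(37π/180 + π/180) = cos 37π/180 cos π/180 - sin 37π/180 sin π/180 = 0.788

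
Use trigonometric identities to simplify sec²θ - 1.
sec²θ - 1 = tan²θ (using Pythagorean identity)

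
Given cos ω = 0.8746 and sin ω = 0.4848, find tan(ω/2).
tan(ω/2) = sin ω / (1 + cos ω) = 0.2586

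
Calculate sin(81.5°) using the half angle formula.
sin(81.5°) = √((1 - cos 163°)/2) = 0.989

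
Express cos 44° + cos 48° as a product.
cos 44° + cos 48° = 2 cos(46°) cos(-2°)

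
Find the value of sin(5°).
sin(5°) = 0.08716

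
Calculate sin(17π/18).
sin(17π/18) = 0.1736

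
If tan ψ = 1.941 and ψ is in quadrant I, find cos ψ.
cos ψ = 0.458 (using tan²ψ + 1 = sec²ψ)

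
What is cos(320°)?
cos(320°) = 0.766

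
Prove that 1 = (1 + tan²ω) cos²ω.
RHS = sec²ω · cos²ω = (1/cos²ω) · cos²ω = 1 = LHS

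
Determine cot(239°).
cot(239°) = 0.6009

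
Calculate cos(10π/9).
cos(10π/9) = -0.9397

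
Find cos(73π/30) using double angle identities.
cos(73π/30) = cos²73π/60 - sin²73π/60 = 0.2079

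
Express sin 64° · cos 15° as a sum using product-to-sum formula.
sin 64° cos 15° = (1/2)[sin(64°+15°) + sin(64°-15°)]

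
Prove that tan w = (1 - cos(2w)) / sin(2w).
RHS = 2sin²w / (2 sin w cos w) = sin w/cos w = tan w = LHS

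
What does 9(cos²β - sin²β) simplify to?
9(cos²β - sin²β) = 9(cos(2β)) (using Double angle)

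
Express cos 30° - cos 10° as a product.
cos 30° - cos 10° = -2 sin(20°) sin(10°)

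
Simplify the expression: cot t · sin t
cot t · sin t = cos t (using Quotient identity)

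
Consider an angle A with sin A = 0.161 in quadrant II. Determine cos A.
cos A = ±√(1 - sin²A) = -0.987 (negative in QII)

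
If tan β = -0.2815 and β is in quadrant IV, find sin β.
sin β = -0.271 (using tan²β + 1 = sec²β)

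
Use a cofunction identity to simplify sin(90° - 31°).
sin(90° - 31°) = cos(31°)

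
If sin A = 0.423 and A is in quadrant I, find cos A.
cos A = 0.9061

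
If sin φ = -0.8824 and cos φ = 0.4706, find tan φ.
tan φ = sin φ / cos φ = -1.875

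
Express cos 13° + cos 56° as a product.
cos 13° + cos 56° = 2 cos(34.5°) cos(-21.5°)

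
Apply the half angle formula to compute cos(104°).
cos(104°) = -√((1 + cos 208°)/2) = -0.2419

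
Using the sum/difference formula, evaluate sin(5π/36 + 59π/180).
sin(5π/36 + 59π/180) = sin 5π/36 cos 59π/180 + cos 5π/36 sin 59π/180 = 0.9945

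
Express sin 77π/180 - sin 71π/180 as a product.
sin 77π/180 - sin 71π/180 = 2 cos(37π/90) sin(π/60)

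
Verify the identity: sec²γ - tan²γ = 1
LHS = 1/cos²γ - sin²γ/cos²γ = (1 - sin²γ)/cos²γ = cos²γ/cos²γ = 1 = RHS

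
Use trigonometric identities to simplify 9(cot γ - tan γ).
9(cot γ - tan γ) = 9(2 cot(2γ)) (using Double angle)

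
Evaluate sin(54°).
sin(54°) = 0.809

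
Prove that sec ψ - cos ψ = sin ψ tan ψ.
LHS = 1/cos ψ - cos ψ = (1 - cos²ψ)/cos ψ = sin²ψ/cos ψ = sin ψ · (sin ψ/cos ψ) = sin ψ tan ψ = RHS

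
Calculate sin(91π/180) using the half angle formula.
sin(91π/180) = √((1 - cos 91π/90)/2) = 0.9998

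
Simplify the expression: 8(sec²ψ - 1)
8(sec²ψ - 1) = 8(tan²ψ) (using Pythagorean identity)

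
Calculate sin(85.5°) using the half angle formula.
sin(85.5°) = √((1 - cos 171°)/2) = 0.9969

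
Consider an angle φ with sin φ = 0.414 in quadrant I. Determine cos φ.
cos φ = √(1 - sin²φ) = 0.9103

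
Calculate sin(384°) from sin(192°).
sin(384°) = 2 sin 192° cos 192° = 0.4067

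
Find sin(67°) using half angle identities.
sin(67°) = √((1 - cos 134°)/2) = 0.9205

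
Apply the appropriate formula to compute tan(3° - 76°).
tan(3° - 76°) = (tan 3° - tan 76°)/(1 + tan 3° tan 76°) = -3.271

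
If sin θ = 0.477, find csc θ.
csc θ = 1/sin θ = 2.096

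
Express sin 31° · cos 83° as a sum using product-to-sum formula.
sin 31° cos 83° = (1/2)[sin(31°+83°) + sin(31°-83°)]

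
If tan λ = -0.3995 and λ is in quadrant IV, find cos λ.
cos λ = 0.9286 (using tan²λ + 1 = sec²λ)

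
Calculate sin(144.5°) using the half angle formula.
sin(144.5°) = √((1 - cos 289°)/2) = 0.5807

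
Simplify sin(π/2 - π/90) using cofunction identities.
sin(π/2 - π/90) = cos(π/90)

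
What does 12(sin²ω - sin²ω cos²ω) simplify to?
12(sin²ω - sin²ω cos²ω) = 12(sin⁴ω) (using Factoring)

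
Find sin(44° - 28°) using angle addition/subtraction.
sin(44° - 28°) = sin 44° cos 28° - cos 44° sin 28° = 0.2756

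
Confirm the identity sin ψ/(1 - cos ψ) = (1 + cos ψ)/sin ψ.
LHS = sin ψ(1 + cos ψ) / ((1 - cos ψ)(1 + cos ψ)) = sin ψ(1 + cos ψ) / (1 - cos²ψ) = sin ψ(1 + cos ψ) / sin²ψ = (1 + cos ψ)/sin ψ = RHS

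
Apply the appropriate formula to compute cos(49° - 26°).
cos(49° - 26°) = cos 49° cos 26° + sin 49° sin 26° = 0.9205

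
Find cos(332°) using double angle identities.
cos(332°) = cos²166° - sin²166° = 0.8829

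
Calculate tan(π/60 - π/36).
tan(π/60 - π/36) = (tan π/60 - tan π/36)/(1 + tan π/60 tan π/36) = -0.03492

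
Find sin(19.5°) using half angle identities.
sin(19.5°) = √((1 - cos 39°)/2) = 0.3338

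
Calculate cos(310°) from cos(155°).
cos(310°) = cos²155° - sin²155° = 0.6428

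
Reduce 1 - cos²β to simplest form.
1 - cos²β = sin²β (using Pythagorean identity)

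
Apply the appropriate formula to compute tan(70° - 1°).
tan(70° - 1°) = (tan 70° - tan 1°)/(1 + tan 70° tan 1°) = 2.605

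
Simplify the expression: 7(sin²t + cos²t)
7(sin²t + cos²t) = 7 (using Pythagorean identity)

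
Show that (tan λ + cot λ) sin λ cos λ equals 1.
LHS = (sin λ/cos λ + cos λ/sin λ) sin λ cos λ = ((sin²λ + cos²λ)/(sin λ cos λ)) · sin λ cos λ = sin²λ + cos²λ = 1 = RHS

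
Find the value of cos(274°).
cos(274°) = 0.06976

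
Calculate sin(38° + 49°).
sin(38° + 49°) = sin 38° cos 49° + cos 38° sin 49° = 0.9986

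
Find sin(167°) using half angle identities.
sin(167°) = √((1 - cos 334°)/2) = 0.225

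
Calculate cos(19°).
cos(19°) = 0.9455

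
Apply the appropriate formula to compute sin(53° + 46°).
sin(53° + 46°) = sin 53° cos 46° + cos 53° sin 46° = 0.9877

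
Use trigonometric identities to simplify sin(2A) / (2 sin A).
sin(2A) / (2 sin A) = cos A (using Double angle)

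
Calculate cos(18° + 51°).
cos(18° + 51°) = cos 18° cos 51° - sin 18° sin 51° = 0.3584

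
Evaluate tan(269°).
tan(269°) = 57.29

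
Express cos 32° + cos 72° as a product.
cos 32° + cos 72° = 2 cos(52°) cos(-20°)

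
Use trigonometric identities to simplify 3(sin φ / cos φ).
3(sin φ / cos φ) = 3(tan φ) (using Quotient identity)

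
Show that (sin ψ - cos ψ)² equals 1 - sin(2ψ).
LHS = sin²ψ - 2 sin ψ cos ψ + cos²ψ = (sin²ψ + cos²ψ) - 2 sin ψ cos ψ = 1 - sin(2ψ) = RHS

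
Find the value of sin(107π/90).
sin(107π/90) = -0.5592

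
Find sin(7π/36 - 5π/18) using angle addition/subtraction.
sin(7π/36 - 5π/18) = sin 7π/36 cos 5π/18 - cos 7π/36 sin 5π/18 = -(√6-√2)/4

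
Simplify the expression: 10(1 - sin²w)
10(1 - sin²w) = 10(cos²w) (using Pythagorean identity)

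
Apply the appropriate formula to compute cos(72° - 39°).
cos(72° - 39°) = cos 72° cos 39° + sin 72° sin 39° = 0.8387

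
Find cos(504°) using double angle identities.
cos(504°) = 2cos²252° - 1 = -0.809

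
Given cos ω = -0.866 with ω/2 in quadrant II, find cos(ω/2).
cos(ω/2) = ±√((1 + cos ω)/2); negative since ω/2 ∈ QII, so cos(ω/2) = -0.2588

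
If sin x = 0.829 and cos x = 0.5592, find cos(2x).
cos(2x) = cos²x - sin²x = -0.3745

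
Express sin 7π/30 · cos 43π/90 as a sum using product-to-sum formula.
sin 7π/30 cos 43π/90 = (1/2)[sin(7π/30+43π/90) + sin(7π/30-43π/90)]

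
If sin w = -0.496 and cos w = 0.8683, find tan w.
tan w = sin w / cos w = -0.5712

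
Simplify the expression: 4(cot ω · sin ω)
4(cot ω · sin ω) = 4(cos ω) (using Quotient identity)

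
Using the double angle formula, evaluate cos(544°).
cos(544°) = cos²272° - sin²272° = -0.9976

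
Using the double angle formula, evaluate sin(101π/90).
sin(101π/90) = 2 sin 101π/180 cos 101π/180 = -0.3746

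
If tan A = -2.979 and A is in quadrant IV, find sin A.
sin A = -0.948 (using tan²A + 1 = sec²A)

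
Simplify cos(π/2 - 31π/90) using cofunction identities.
cos(π/2 - 31π/90) = sin(31π/90)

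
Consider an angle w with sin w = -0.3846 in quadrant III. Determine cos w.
cos w = ±√(1 - sin²w) = -0.9231 (negative in QIII)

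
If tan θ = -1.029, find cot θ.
cot θ = 1/tan θ = -0.9718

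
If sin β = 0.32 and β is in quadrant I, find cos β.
cos β = 0.9474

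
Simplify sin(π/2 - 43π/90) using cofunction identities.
sin(π/2 - 43π/90) = cos(43π/90)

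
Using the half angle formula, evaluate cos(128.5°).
cos(128.5°) = -√((1 + cos 257°)/2) = -0.6225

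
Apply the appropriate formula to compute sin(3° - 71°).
sin(3° - 71°) = sin 3° cos 71° - cos 3° sin 71° = -0.9272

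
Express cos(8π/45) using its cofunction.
cos(8π/45) = sin(π/2 - 8π/45) = sin(29π/90)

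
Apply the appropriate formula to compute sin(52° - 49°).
sin(52° - 49°) = sin 52° cos 49° - cos 52° sin 49° = 0.05234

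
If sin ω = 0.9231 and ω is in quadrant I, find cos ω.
cos ω = 0.3846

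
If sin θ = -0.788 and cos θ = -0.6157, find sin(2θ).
sin(2θ) = 2 sin θ cos θ = 0.9703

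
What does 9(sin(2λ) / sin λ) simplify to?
9(sin(2λ) / sin λ) = 9(2 cos λ) (using Double angle)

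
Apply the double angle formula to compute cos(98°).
cos(98°) = cos²49° - sin²49° = -0.1392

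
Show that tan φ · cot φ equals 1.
LHS = (sin φ/cos φ) · (cos φ/sin φ) = 1 = RHS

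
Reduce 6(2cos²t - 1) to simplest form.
6(2cos²t - 1) = 6(cos(2t)) (using Double angle)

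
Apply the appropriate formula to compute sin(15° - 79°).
sin(15° - 79°) = sin 15° cos 79° - cos 15° sin 79° = -0.8988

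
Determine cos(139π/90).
cos(139π/90) = 0.1392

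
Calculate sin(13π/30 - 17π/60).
sin(13π/30 - 17π/60) = sin 13π/30 cos 17π/60 - cos 13π/30 sin 17π/60 = 0.454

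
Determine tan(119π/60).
tan(119π/60) = -0.05241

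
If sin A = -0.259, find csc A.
csc A = 1/sin A = -3.861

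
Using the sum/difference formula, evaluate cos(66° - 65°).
cos(66° - 65°) = cos 66° cos 65° + sin 66° sin 65° = 0.9998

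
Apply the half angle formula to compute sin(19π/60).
sin(19π/60) = √((1 - cos 19π/30)/2) = 0.8387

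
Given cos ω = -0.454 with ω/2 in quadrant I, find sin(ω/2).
sin(ω/2) = ±√((1 - cos ω)/2); positive since ω/2 ∈ QI, so sin(ω/2) = 0.8526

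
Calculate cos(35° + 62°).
cos(35° + 62°) = cos 35° cos 62° - sin 35° sin 62° = -0.1219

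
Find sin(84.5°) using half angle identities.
sin(84.5°) = √((1 - cos 169°)/2) = 0.9954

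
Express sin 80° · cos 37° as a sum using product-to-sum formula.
sin 80° cos 37° = (1/2)[sin(80°+37°) + sin(80°-37°)]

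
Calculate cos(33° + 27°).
cos(33° + 27°) = cos 33° cos 27° - sin 33° sin 27° = 1/2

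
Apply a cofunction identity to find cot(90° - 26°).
cot(90° - 26°) = tan(26°) = 0.4877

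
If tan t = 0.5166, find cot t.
cot t = 1/tan t = 1.936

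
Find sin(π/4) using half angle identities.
sin(π/4) = √((1 - cos π/2)/2) = √2/2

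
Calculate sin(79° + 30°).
sin(79° + 30°) = sin 79° cos 30° + cos 79° sin 30° = 0.9455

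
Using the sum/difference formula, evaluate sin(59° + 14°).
sin(59° + 14°) = sin 59° cos 14° + cos 59° sin 14° = 0.9563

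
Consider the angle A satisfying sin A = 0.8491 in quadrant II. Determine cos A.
cos A = ±√(1 - sin²A) = -0.5282 (negative in QII)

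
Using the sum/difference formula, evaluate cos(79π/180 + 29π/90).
cos(79π/180 + 29π/90) = cos 79π/180 cos 29π/90 - sin 79π/180 sin 29π/90 = -0.7314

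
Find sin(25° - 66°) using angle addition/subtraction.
sin(25° - 66°) = sin 25° cos 66° - cos 25° sin 66° = -0.6561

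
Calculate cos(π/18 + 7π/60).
cos(π/18 + 7π/60) = cos π/18 cos 7π/60 - sin π/18 sin 7π/60 = 0.8572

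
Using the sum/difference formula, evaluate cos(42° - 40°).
cos(42° - 40°) = cos 42° cos 40° + sin 42° sin 40° = 0.9994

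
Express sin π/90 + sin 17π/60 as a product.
sin π/90 + sin 17π/60 = 2 sin(53π/360) cos(-49π/360)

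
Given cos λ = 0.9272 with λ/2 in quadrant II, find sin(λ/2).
sin(λ/2) = ±√((1 - cos λ)/2); positive since λ/2 ∈ QII, so sin(λ/2) = 0.1908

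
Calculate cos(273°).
cos(273°) = 0.05234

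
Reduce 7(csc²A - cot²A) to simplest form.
7(csc²A - cot²A) = 7 (using Pythagorean identity)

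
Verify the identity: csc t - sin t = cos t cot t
LHS = 1/sin t - sin t = (1 - sin²t)/sin t = cos²t/sin t = cos t · (cos t/sin t) = cos t cot t = RHS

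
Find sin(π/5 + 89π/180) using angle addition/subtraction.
sin(π/5 + 89π/180) = sin π/5 cos 89π/180 + cos π/5 sin 89π/180 = 0.8192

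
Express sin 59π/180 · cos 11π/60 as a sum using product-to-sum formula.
sin 59π/180 cos 11π/60 = (1/2)[sin(59π/180+11π/60) + sin(59π/180-11π/60)]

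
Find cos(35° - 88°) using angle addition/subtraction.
cos(35° - 88°) = cos 35° cos 88° + sin 35° sin 88° = 0.6018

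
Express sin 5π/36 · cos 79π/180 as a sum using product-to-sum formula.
sin 5π/36 cos 79π/180 = (1/2)[sin(5π/36+79π/180) + sin(5π/36-79π/180)]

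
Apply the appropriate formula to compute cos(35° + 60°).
cos(35° + 60°) = cos 35° cos 60° - sin 35° sin 60° = -0.08716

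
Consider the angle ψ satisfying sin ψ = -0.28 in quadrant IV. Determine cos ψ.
cos ψ = √(1 - sin²ψ) = 0.96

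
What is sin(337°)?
sin(337°) = -0.3907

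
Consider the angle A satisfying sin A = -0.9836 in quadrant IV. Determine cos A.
cos A = √(1 - sin²A) = 0.1804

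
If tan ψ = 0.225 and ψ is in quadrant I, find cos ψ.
cos ψ = 0.9756 (using tan²ψ + 1 = sec²ψ)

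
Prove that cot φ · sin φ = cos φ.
LHS = (cos φ/sin φ) · sin φ = cos φ = RHS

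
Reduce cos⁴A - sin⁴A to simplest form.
cos⁴A - sin⁴A = cos(2A) (using Factoring + double angle)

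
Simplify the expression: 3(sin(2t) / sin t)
3(sin(2t) / sin t) = 3(2 cos t) (using Double angle)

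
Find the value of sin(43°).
sin(43°) = 0.682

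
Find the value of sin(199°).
sin(199°) = -0.3256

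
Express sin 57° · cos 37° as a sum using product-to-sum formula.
sin 57° cos 37° = (1/2)[sin(57°+37°) + sin(57°-37°)]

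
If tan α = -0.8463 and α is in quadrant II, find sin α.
sin α = 0.646 (using tan²α + 1 = sec²α)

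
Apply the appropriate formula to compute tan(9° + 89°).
tan(9° + 89°) = (tan 9° + tan 89°)/(1 - tan 9° tan 89°) = -7.115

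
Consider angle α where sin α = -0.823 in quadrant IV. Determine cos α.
cos α = √(1 - sin²α) = 0.568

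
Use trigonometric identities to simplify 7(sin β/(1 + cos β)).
7(sin β/(1 + cos β)) = 7(tan(β/2)) (using Half angle)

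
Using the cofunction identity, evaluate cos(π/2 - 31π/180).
cos(π/2 - 31π/180) = sin(31π/180) = 0.515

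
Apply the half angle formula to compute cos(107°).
cos(107°) = -√((1 + cos 214°)/2) = -0.2924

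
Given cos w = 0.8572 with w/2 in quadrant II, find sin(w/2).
sin(w/2) = ±√((1 - cos w)/2); positive since w/2 ∈ QII, so sin(w/2) = 0.2672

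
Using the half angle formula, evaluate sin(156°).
sin(156°) = √((1 - cos 312°)/2) = 0.4067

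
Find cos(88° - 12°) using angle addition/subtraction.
cos(88° - 12°) = cos 88° cos 12° + sin 88° sin 12° = 0.2419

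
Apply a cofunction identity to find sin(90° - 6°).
sin(90° - 6°) = cos(6°) = 0.9945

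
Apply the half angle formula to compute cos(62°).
cos(62°) = √((1 + cos 124°)/2) = 0.4695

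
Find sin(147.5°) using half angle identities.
sin(147.5°) = √((1 - cos 295°)/2) = 0.5373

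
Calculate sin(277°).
sin(277°) = -0.9925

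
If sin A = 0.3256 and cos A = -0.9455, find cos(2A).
cos(2A) = cos²A - sin²A = 0.788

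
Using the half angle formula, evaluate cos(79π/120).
cos(79π/120) = -√((1 + cos 79π/60)/2) = -0.4772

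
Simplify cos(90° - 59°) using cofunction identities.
cos(90° - 59°) = sin(59°)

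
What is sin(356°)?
sin(356°) = -0.06976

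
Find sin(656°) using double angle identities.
sin(656°) = 2 sin 328° cos 328° = -0.8988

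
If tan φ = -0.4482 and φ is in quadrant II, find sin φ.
sin φ = 0.409 (using tan²φ + 1 = sec²φ)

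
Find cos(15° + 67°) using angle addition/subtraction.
cos(15° + 67°) = cos 15° cos 67° - sin 15° sin 67° = 0.1392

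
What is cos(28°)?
cos(28°) = 0.8829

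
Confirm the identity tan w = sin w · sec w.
RHS = sin w · (1/cos w) = sin w/cos w = tan w = LHS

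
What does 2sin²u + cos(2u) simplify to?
2sin²u + cos(2u) = 1 (using Double angle)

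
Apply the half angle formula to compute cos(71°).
cos(71°) = √((1 + cos 142°)/2) = 0.3256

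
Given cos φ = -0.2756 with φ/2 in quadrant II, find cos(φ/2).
cos(φ/2) = ±√((1 + cos φ)/2); negative since φ/2 ∈ QII, so cos(φ/2) = -0.6018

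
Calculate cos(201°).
cos(201°) = -0.9336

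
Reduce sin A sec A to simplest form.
sin A sec A = tan A (using Reciprocal + quotient)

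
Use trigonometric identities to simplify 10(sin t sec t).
10(sin t sec t) = 10(tan t) (using Reciprocal + quotient)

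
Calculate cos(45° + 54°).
cos(45° + 54°) = cos 45° cos 54° - sin 45° sin 54° = -0.1564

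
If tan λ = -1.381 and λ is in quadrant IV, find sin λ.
sin λ = -0.81 (using tan²λ + 1 = sec²λ)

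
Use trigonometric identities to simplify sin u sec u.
sin u sec u = tan u (using Reciprocal + quotient)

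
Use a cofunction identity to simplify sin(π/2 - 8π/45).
sin(π/2 - 8π/45) = cos(8π/45)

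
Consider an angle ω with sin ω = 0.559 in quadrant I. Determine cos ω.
cos ω = √(1 - sin²ω) = 0.8292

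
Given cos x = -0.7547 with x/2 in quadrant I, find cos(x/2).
cos(x/2) = ±√((1 + cos x)/2); positive since x/2 ∈ QI, so cos(x/2) = 0.3502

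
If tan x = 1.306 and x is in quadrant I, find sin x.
sin x = 0.794 (using tan²x + 1 = sec²x)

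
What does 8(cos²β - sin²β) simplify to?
8(cos²β - sin²β) = 8(cos(2β)) (using Double angle)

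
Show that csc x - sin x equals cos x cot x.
LHS = 1/sin x - sin x = (1 - sin²x)/sin x = cos²x/sin x = cos x · (cos x/sin x) = cos x cot x = RHS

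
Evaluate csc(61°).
csc(61°) = 1.143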